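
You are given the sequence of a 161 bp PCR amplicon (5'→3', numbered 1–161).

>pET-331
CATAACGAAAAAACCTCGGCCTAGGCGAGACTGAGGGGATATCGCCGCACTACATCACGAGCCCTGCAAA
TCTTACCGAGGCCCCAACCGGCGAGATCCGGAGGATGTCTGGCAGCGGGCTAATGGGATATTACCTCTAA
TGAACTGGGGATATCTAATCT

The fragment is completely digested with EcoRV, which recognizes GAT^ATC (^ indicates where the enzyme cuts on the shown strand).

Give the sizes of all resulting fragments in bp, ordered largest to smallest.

EcoRV sites (GATATC) start at positions 38, 150.
EcoRV cuts after base 3 of each site, so after positions 40, 152.
Linear molecule, 2 cuts → 3 fragments:
  1–40 → 40 bp
  41–152 → 112 bp
  153–161 → 9 bp
Sorted largest to smallest: 112, 40, 9 bp.

112, 40, 9 bp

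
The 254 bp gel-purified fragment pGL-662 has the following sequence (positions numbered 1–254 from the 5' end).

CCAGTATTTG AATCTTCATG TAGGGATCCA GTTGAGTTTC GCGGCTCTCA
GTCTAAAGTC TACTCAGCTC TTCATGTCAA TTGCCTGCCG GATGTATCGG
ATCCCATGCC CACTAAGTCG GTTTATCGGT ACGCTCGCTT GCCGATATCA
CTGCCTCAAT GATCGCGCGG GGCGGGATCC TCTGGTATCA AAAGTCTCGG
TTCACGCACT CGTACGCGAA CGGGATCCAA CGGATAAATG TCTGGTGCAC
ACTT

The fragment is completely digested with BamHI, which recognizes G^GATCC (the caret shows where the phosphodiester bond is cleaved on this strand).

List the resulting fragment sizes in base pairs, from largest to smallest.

BamHI sites (GGATCC) start at positions 24, 99, 175, 223.
BamHI cuts after the first base of each site, so after positions 24, 99, 175, 223.
Linear molecule, 4 cuts → 5 fragments:
  1–24 → 24 bp
  25–99 → 75 bp
  100–175 → 76 bp
  176–223 → 48 bp
  224–254 → 31 bp
Sorted largest to smallest: 76, 75, 48, 31, 24 bp.

76, 75, 48, 31, 24 bp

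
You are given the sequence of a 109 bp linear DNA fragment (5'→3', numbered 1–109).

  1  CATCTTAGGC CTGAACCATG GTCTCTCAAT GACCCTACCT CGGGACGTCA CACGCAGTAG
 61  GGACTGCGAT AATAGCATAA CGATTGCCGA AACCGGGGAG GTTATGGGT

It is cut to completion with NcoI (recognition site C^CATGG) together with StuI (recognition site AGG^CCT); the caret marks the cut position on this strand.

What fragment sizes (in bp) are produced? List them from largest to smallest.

The NcoI site (CCATGG) starts at position 16.
NcoI cuts after the first base of each site, so after position 16.
The StuI site (AGGCCT) starts at position 7.
StuI cuts after base 3 of each site, so after position 9.
Combined cut positions: 9, 16.
Linear molecule, 2 cuts → 3 fragments:
  1–9 → 9 bp
  10–16 → 7 bp
  17–109 → 93 bp
Sorted largest to smallest: 93, 9, 7 bp.

93, 9, 7 bp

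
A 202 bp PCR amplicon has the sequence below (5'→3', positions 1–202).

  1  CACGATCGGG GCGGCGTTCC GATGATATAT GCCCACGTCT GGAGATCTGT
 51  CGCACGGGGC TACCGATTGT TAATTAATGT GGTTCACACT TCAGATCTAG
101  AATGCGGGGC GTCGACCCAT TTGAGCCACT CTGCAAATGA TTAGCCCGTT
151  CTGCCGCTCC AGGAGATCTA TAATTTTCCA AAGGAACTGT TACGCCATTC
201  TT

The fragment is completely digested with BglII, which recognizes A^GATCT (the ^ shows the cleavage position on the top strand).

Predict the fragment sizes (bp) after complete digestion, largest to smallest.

BglII sites (AGATCT) start at positions 43, 93, 164.
BglII cuts after the first base of each site, so after positions 43, 93, 164.
Linear molecule, 3 cuts → 4 fragments:
  1–43 → 43 bp
  44–93 → 50 bp
  94–164 → 71 bp
  165–202 → 38 bp
Sorted largest to smallest: 71, 50, 43, 38 bp.

71, 50, 43, 38 bp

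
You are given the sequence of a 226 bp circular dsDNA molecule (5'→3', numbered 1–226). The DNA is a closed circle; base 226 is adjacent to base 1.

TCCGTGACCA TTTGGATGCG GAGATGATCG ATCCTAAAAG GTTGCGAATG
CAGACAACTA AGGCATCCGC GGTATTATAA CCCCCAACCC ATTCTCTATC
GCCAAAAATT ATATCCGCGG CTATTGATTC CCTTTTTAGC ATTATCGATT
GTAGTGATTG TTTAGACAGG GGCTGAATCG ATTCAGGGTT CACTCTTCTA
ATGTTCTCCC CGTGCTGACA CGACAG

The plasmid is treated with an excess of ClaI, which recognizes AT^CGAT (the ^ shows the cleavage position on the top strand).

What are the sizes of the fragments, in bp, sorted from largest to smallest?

ClaI sites (ATCGAT) start at positions 27, 144, 177.
ClaI cuts after base 2 of each site, so after positions 28, 145, 178.
Circular molecule, 3 cuts → 3 fragments:
  29–145 → 117 bp
  146–178 → 33 bp
  179–226 then 1–28 → 48 + 28 = 76 bp
Sorted largest to smallest: 117, 76, 33 bp.

117, 76, 33 bp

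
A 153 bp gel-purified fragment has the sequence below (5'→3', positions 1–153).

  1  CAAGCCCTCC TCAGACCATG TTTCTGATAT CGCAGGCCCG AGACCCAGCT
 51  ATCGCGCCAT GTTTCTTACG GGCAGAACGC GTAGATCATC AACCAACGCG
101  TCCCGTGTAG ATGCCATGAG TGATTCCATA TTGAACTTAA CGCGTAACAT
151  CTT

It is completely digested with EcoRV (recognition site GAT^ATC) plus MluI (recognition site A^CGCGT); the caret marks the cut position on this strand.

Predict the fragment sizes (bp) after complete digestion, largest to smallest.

The EcoRV site (GATATC) starts at position 26.
EcoRV cuts after base 3 of each site, so after position 28.
MluI sites (ACGCGT) start at positions 77, 96, 140.
MluI cuts after the first base of each site, so after positions 77, 96, 140.
Combined cut positions: 28, 77, 96, 140.
Linear molecule, 4 cuts → 5 fragments:
  1–28 → 28 bp
  29–77 → 49 bp
  78–96 → 19 bp
  97–140 → 44 bp
  141–153 → 13 bp
Sorted largest to smallest: 49, 44, 28, 19, 13 bp.

49, 44, 28, 19, 13 bp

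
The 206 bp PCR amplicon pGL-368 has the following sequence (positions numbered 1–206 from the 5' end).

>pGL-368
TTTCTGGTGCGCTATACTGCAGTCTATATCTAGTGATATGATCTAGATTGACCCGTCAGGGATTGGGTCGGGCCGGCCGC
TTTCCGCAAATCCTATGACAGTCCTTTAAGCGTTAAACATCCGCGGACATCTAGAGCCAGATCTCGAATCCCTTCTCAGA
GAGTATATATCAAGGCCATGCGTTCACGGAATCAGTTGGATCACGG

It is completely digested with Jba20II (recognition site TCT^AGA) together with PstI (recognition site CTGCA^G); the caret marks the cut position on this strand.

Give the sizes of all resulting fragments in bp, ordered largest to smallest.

Jba20II sites (TCTAGA) start at positions 42, 130.
Jba20II cuts after base 3 of each site, so after positions 44, 132.
The PstI site (CTGCAG) starts at position 17.
PstI cuts after base 5 of each site (before the last base), so after position 21.
Combined cut positions: 21, 44, 132.
Linear molecule, 3 cuts → 4 fragments:
  1–21 → 21 bp
  22–44 → 23 bp
  45–132 → 88 bp
  133–206 → 74 bp
Sorted largest to smallest: 88, 74, 23, 21 bp.

88, 74, 23, 21 bp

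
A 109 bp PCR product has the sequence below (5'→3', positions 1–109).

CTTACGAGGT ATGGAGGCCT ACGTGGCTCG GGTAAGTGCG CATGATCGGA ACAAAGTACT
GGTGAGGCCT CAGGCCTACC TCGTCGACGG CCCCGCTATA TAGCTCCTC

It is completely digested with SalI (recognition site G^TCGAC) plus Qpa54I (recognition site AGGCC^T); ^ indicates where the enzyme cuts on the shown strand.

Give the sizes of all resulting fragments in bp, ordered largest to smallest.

50, 26, 19, 7, 7 bp

The SalI site (GTCGAC) starts at position 83.
SalI cuts after the first base of each site, so after position 83.
Qpa54I sites (AGGCCT) start at positions 15, 65, 72.
Qpa54I cuts after base 5 of each site (before the last base), so after positions 19, 69, 76.
Combined cut positions: 19, 69, 76, 83.
Linear molecule, 4 cuts → 5 fragments:
  1–19 → 19 bp
  20–69 → 50 bp
  70–76 → 7 bp
  77–83 → 7 bp
  84–109 → 26 bp
Sorted largest to smallest: 50, 26, 19, 7, 7 bp.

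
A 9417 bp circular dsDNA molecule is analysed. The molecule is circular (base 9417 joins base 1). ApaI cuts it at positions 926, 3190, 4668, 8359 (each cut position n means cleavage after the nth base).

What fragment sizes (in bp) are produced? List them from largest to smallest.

3691, 2264, 1984, 1478 bp

Circular molecule, 4 cuts → 4 fragments:
  3190 − 926 = 2264 bp
  4668 − 3190 = 1478 bp
  8359 − 4668 = 3691 bp
  wrap: 9417 − 8359 + 926 = 1984 bp
Sorted largest to smallest: 3691, 2264, 1984, 1478 bp.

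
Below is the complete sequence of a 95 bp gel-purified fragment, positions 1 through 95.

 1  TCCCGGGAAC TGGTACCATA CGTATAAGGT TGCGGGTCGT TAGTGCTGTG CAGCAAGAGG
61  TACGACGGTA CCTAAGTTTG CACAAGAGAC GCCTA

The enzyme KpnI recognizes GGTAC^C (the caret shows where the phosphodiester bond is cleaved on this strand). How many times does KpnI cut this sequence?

GGTACC occurs starting at positions 12, 67.
KpnI cuts at 2 sites.

2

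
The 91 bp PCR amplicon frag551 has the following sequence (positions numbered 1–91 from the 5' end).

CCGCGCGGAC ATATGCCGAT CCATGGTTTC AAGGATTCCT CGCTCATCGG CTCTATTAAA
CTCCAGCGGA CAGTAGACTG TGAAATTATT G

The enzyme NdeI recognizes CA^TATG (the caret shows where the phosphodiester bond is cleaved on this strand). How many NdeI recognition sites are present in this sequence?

1

CATATG occurs starting at position 10.
NdeI cuts at 1 site.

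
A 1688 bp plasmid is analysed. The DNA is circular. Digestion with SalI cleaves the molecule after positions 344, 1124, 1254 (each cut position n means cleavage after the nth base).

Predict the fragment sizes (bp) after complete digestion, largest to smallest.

780, 778, 130 bp

Circular molecule, 3 cuts → 3 fragments:
  1124 − 344 = 780 bp
  1254 − 1124 = 130 bp
  wrap: 1688 − 1254 + 344 = 778 bp
Sorted largest to smallest: 780, 778, 130 bp.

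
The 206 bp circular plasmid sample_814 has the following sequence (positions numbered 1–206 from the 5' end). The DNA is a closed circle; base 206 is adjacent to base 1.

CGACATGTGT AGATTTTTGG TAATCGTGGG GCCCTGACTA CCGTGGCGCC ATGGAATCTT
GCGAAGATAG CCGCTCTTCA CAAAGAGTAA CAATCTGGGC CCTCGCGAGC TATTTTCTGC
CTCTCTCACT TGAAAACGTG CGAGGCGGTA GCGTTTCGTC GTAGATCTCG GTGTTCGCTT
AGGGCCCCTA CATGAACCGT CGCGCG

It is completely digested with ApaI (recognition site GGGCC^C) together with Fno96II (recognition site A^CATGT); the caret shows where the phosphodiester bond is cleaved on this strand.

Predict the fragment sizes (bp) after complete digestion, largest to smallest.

85, 68, 30, 23 bp

ApaI sites (GGGCCC) start at positions 29, 97, 182.
ApaI cuts after base 5 of each site (before the last base), so after positions 33, 101, 186.
The Fno96II site (ACATGT) starts at position 3.
Fno96II cuts after the first base of each site, so after position 3.
Combined cut positions: 3, 33, 101, 186.
Circular molecule, 4 cuts → 4 fragments:
  4–33 → 30 bp
  34–101 → 68 bp
  102–186 → 85 bp
  187–206 then 1–3 → 20 + 3 = 23 bp
Sorted largest to smallest: 85, 68, 30, 23 bp.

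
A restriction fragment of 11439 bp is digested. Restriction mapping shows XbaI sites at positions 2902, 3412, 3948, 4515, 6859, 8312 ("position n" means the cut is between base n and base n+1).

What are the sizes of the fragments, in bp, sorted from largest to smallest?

Linear molecule, 6 cuts → 7 fragments:
  2902 − 0 = 2902 bp
  3412 − 2902 = 510 bp
  3948 − 3412 = 536 bp
  4515 − 3948 = 567 bp
  6859 − 4515 = 2344 bp
  8312 − 6859 = 1453 bp
  11439 − 8312 = 3127 bp
Sorted largest to smallest: 3127, 2902, 2344, 1453, 567, 536, 510 bp.

3127, 2902, 2344, 1453, 567, 536, 510 bp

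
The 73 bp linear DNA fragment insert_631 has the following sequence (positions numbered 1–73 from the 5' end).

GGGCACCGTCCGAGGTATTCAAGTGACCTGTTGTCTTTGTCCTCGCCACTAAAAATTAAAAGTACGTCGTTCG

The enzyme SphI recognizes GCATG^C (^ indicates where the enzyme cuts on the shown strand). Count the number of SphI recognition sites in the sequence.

No occurrence of GCATGC is present in the sequence.
SphI does not cut: 0 sites.

0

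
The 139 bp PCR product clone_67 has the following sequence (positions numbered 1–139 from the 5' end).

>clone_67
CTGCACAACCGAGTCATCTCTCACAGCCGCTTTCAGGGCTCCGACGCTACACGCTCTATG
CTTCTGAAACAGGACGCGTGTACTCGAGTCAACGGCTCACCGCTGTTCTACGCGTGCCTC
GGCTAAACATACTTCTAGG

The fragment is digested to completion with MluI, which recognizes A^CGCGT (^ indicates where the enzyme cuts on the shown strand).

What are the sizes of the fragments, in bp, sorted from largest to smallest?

74, 36, 29 bp

MluI sites (ACGCGT) start at positions 74, 110.
MluI cuts after the first base of each site, so after positions 74, 110.
Linear molecule, 2 cuts → 3 fragments:
  1–74 → 74 bp
  75–110 → 36 bp
  111–139 → 29 bp
Sorted largest to smallest: 74, 36, 29 bp.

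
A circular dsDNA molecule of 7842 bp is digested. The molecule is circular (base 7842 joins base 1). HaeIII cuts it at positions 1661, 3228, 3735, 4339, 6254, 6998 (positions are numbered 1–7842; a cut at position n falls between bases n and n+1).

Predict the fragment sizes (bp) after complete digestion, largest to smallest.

Circular molecule, 6 cuts → 6 fragments:
  3228 − 1661 = 1567 bp
  3735 − 3228 = 507 bp
  4339 − 3735 = 604 bp
  6254 − 4339 = 1915 bp
  6998 − 6254 = 744 bp
  wrap: 7842 − 6998 + 1661 = 2505 bp
Sorted largest to smallest: 2505, 1915, 1567, 744, 604, 507 bp.

2505, 1915, 1567, 744, 604, 507 bp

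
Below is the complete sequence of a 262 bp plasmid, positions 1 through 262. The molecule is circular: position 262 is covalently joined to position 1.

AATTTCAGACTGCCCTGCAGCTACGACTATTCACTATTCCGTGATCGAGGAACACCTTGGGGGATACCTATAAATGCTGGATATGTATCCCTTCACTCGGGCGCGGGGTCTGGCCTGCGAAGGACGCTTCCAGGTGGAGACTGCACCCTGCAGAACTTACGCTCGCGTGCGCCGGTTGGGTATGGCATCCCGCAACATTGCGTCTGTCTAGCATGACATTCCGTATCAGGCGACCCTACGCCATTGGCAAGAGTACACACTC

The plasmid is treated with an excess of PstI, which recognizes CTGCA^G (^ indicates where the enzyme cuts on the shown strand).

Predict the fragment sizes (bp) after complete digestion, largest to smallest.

133, 129 bp

PstI sites (CTGCAG) start at positions 15, 148.
PstI cuts after base 5 of each site (before the last base), so after positions 19, 152.
Circular molecule, 2 cuts → 2 fragments:
  20–152 → 133 bp
  153–262 then 1–19 → 110 + 19 = 129 bp
Sorted largest to smallest: 133, 129 bp.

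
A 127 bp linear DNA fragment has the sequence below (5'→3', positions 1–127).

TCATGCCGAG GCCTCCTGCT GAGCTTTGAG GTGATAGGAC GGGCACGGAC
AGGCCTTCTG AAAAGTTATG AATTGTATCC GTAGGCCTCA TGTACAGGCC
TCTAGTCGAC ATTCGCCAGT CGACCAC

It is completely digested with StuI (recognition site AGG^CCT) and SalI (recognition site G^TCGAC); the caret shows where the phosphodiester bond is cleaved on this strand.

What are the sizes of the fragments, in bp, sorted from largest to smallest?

42, 32, 14, 13, 11, 8, 7 bp

StuI sites (AGGCCT) start at positions 9, 51, 83, 96.
StuI cuts after base 3 of each site, so after positions 11, 53, 85, 98.
SalI sites (GTCGAC) start at positions 105, 119.
SalI cuts after the first base of each site, so after positions 105, 119.
Combined cut positions: 11, 53, 85, 98, 105, 119.
Linear molecule, 6 cuts → 7 fragments:
  1–11 → 11 bp
  12–53 → 42 bp
  54–85 → 32 bp
  86–98 → 13 bp
  99–105 → 7 bp
  106–119 → 14 bp
  120–127 → 8 bp
Sorted largest to smallest: 42, 32, 14, 13, 11, 8, 7 bp.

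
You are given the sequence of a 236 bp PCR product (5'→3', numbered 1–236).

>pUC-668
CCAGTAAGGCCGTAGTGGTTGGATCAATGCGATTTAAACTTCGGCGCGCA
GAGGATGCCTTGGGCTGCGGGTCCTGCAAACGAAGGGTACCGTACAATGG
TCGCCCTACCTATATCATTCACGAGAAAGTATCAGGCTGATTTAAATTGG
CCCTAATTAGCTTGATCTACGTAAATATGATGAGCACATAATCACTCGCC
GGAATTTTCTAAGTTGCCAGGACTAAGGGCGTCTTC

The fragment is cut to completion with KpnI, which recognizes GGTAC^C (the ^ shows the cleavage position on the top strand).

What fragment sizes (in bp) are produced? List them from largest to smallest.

146, 90 bp

The KpnI site (GGTACC) starts at position 86.
KpnI cuts after base 5 of each site (before the last base), so after position 90.
Linear molecule, 1 cut → 2 fragments:
  1–90 → 90 bp
  91–236 → 146 bp
Sorted largest to smallest: 146, 90 bp.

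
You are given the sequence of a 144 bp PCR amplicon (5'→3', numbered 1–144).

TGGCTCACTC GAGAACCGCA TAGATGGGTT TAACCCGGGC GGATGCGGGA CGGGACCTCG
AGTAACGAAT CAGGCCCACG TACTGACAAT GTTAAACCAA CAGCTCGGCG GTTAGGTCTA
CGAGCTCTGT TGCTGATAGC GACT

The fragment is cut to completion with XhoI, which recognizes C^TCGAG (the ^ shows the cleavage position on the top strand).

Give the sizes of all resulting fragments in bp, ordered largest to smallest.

87, 49, 8 bp

XhoI sites (CTCGAG) start at positions 8, 57.
XhoI cuts after the first base of each site, so after positions 8, 57.
Linear molecule, 2 cuts → 3 fragments:
  1–8 → 8 bp
  9–57 → 49 bp
  58–144 → 87 bp
Sorted largest to smallest: 87, 49, 8 bp.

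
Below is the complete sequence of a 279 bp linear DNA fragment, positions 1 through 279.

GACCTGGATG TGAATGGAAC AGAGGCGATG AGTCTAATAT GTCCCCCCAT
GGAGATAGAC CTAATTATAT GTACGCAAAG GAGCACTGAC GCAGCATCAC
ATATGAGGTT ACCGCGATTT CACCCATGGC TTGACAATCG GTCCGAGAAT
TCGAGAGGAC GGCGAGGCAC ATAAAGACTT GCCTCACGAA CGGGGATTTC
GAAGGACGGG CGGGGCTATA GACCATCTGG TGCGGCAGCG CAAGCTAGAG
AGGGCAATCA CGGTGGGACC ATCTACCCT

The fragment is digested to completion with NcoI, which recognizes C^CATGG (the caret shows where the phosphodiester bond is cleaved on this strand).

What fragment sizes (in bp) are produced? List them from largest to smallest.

NcoI sites (CCATGG) start at positions 47, 124.
NcoI cuts after the first base of each site, so after positions 47, 124.
Linear molecule, 2 cuts → 3 fragments:
  1–47 → 47 bp
  48–124 → 77 bp
  125–279 → 155 bp
Sorted largest to smallest: 155, 77, 47 bp.

155, 77, 47 bp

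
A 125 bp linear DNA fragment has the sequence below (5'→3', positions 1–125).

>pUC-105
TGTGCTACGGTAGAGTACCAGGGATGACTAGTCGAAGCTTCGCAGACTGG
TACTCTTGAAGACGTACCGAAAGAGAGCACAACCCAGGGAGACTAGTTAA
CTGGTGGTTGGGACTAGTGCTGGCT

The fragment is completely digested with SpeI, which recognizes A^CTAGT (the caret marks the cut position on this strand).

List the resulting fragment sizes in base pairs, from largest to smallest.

SpeI sites (ACTAGT) start at positions 27, 92, 113.
SpeI cuts after the first base of each site, so after positions 27, 92, 113.
Linear molecule, 3 cuts → 4 fragments:
  1–27 → 27 bp
  28–92 → 65 bp
  93–113 → 21 bp
  114–125 → 12 bp
Sorted largest to smallest: 65, 27, 21, 12 bp.

65, 27, 21, 12 bp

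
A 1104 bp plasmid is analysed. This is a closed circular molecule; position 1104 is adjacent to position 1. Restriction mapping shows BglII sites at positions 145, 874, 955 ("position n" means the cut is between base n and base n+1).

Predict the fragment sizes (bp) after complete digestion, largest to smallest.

729, 294, 81 bp

Circular molecule, 3 cuts → 3 fragments:
  874 − 145 = 729 bp
  955 − 874 = 81 bp
  wrap: 1104 − 955 + 145 = 294 bp
Sorted largest to smallest: 729, 294, 81 bp.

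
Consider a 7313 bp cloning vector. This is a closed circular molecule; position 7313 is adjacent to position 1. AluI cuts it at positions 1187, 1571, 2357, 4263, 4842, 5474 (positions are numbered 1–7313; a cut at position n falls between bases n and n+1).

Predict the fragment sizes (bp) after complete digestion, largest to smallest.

Circular molecule, 6 cuts → 6 fragments:
  1571 − 1187 = 384 bp
  2357 − 1571 = 786 bp
  4263 − 2357 = 1906 bp
  4842 − 4263 = 579 bp
  5474 − 4842 = 632 bp
  wrap: 7313 − 5474 + 1187 = 3026 bp
Sorted largest to smallest: 3026, 1906, 786, 632, 579, 384 bp.

3026, 1906, 786, 632, 579, 384 bp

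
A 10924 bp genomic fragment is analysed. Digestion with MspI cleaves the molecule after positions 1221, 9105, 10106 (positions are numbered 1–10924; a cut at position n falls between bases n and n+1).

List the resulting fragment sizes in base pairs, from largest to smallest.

7884, 1221, 1001, 818 bp

Linear molecule, 3 cuts → 4 fragments:
  1221 − 0 = 1221 bp
  9105 − 1221 = 7884 bp
  10106 − 9105 = 1001 bp
  10924 − 10106 = 818 bp
Sorted largest to smallest: 7884, 1221, 1001, 818 bp.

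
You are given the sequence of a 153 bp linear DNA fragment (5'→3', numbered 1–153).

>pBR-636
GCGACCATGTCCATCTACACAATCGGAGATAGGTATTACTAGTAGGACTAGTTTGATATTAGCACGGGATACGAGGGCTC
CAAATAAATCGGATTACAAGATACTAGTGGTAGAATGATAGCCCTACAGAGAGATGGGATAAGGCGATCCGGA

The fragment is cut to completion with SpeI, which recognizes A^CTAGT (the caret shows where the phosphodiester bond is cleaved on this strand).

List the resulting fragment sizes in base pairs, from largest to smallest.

SpeI sites (ACTAGT) start at positions 38, 47, 103.
SpeI cuts after the first base of each site, so after positions 38, 47, 103.
Linear molecule, 3 cuts → 4 fragments:
  1–38 → 38 bp
  39–47 → 9 bp
  48–103 → 56 bp
  104–153 → 50 bp
Sorted largest to smallest: 56, 50, 38, 9 bp.

56, 50, 38, 9 bp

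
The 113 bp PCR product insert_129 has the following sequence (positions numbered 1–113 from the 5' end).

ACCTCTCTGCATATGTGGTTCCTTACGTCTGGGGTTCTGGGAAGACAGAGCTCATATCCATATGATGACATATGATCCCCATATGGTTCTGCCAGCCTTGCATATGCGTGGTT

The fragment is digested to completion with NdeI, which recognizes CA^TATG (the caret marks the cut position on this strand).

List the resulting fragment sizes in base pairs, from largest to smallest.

49, 21, 11, 11, 11, 10 bp

NdeI sites (CATATG) start at positions 10, 59, 69, 80, 101.
NdeI cuts after base 2 of each site, so after positions 11, 60, 70, 81, 102.
Linear molecule, 5 cuts → 6 fragments:
  1–11 → 11 bp
  12–60 → 49 bp
  61–70 → 10 bp
  71–81 → 11 bp
  82–102 → 21 bp
  103–113 → 11 bp
Sorted largest to smallest: 49, 21, 11, 11, 11, 10 bp.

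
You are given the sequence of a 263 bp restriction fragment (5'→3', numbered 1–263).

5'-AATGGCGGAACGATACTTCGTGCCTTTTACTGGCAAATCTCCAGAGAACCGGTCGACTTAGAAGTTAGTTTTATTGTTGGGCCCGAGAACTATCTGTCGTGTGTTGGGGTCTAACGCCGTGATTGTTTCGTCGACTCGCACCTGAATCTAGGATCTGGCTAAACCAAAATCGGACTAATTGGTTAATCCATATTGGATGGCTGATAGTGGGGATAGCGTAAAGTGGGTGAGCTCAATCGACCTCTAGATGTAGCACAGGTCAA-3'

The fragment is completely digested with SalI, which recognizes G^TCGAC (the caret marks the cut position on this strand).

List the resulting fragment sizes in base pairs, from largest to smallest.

133, 78, 52 bp

SalI sites (GTCGAC) start at positions 52, 130.
SalI cuts after the first base of each site, so after positions 52, 130.
Linear molecule, 2 cuts → 3 fragments:
  1–52 → 52 bp
  53–130 → 78 bp
  131–263 → 133 bp
Sorted largest to smallest: 133, 78, 52 bp.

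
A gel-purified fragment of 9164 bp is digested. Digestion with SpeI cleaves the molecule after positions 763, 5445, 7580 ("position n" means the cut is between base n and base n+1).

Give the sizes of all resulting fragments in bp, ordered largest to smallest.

4682, 2135, 1584, 763 bp

Linear molecule, 3 cuts → 4 fragments:
  763 − 0 = 763 bp
  5445 − 763 = 4682 bp
  7580 − 5445 = 2135 bp
  9164 − 7580 = 1584 bp
Sorted largest to smallest: 4682, 2135, 1584, 763 bp.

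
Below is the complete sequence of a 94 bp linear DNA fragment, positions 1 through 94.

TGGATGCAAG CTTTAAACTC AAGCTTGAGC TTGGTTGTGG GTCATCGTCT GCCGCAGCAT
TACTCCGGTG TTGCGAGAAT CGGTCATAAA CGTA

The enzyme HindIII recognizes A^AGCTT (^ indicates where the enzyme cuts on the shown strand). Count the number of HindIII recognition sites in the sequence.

AAGCTT occurs starting at positions 8, 21.
HindIII cuts at 2 sites.

2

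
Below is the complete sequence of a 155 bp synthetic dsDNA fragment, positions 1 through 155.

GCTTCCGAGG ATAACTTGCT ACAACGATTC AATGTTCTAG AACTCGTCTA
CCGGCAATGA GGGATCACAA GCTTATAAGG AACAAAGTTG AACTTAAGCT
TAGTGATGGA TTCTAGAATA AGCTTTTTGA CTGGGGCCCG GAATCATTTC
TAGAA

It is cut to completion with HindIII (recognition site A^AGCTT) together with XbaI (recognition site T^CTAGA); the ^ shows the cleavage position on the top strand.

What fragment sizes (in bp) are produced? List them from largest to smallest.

36, 33, 29, 27, 16, 8, 6 bp

HindIII sites (AAGCTT) start at positions 69, 96, 120.
HindIII cuts after the first base of each site, so after positions 69, 96, 120.
XbaI sites (TCTAGA) start at positions 36, 112, 149.
XbaI cuts after the first base of each site, so after positions 36, 112, 149.
Combined cut positions: 36, 69, 96, 112, 120, 149.
Linear molecule, 6 cuts → 7 fragments:
  1–36 → 36 bp
  37–69 → 33 bp
  70–96 → 27 bp
  97–112 → 16 bp
  113–120 → 8 bp
  121–149 → 29 bp
  150–155 → 6 bp
Sorted largest to smallest: 36, 33, 29, 27, 16, 8, 6 bp.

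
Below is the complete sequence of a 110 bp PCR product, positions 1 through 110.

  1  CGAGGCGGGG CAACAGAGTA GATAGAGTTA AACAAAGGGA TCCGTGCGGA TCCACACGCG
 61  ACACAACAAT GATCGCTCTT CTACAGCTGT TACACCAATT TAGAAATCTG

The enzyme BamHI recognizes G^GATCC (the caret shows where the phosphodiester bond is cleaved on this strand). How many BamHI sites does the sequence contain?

GGATCC occurs starting at positions 38, 48.
BamHI cuts at 2 sites.

2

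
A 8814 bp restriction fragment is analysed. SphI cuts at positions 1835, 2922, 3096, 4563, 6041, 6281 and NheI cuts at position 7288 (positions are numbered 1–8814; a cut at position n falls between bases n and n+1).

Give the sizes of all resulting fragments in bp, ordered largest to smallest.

Combined cut positions (sorted): 1835, 2922, 3096, 4563, 6041, 6281, 7288.
Linear molecule, 7 cuts → 8 fragments:
  1835 − 0 = 1835 bp
  2922 − 1835 = 1087 bp
  3096 − 2922 = 174 bp
  4563 − 3096 = 1467 bp
  6041 − 4563 = 1478 bp
  6281 − 6041 = 240 bp
  7288 − 6281 = 1007 bp
  8814 − 7288 = 1526 bp
Sorted largest to smallest: 1835, 1526, 1478, 1467, 1087, 1007, 240, 174 bp.

1835, 1526, 1478, 1467, 1087, 1007, 240, 174 bp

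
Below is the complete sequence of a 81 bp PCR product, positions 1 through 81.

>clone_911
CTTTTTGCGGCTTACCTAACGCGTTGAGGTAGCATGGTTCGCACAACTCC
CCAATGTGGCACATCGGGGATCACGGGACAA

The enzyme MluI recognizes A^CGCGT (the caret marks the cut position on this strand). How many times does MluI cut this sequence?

1

ACGCGT occurs starting at position 19.
MluI cuts at 1 site.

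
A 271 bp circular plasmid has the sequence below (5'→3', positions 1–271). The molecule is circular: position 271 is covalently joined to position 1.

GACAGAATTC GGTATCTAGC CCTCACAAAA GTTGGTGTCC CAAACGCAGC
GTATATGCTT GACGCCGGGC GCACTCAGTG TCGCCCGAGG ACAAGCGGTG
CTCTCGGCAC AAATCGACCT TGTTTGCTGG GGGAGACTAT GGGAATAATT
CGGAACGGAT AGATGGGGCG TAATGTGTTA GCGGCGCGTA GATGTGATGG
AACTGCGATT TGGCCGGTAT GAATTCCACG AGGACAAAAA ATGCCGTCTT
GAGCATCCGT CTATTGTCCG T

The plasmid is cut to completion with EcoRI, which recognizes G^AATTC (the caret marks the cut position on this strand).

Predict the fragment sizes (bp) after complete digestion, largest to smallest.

216, 55 bp

EcoRI sites (GAATTC) start at positions 5, 221.
EcoRI cuts after the first base of each site, so after positions 5, 221.
Circular molecule, 2 cuts → 2 fragments:
  6–221 → 216 bp
  222–271 then 1–5 → 50 + 5 = 55 bp
Sorted largest to smallest: 216, 55 bp.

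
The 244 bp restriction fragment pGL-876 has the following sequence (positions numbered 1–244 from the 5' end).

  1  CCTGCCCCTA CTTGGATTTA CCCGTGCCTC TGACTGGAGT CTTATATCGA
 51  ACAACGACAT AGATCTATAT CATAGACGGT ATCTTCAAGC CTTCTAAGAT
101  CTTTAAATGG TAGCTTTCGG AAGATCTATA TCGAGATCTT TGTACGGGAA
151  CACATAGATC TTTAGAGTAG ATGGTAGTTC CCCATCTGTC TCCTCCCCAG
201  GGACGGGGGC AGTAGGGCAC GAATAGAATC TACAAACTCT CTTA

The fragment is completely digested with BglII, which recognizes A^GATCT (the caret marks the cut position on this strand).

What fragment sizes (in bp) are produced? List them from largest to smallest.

BglII sites (AGATCT) start at positions 61, 97, 122, 134, 156.
BglII cuts after the first base of each site, so after positions 61, 97, 122, 134, 156.
Linear molecule, 5 cuts → 6 fragments:
  1–61 → 61 bp
  62–97 → 36 bp
  98–122 → 25 bp
  123–134 → 12 bp
  135–156 → 22 bp
  157–244 → 88 bp
Sorted largest to smallest: 88, 61, 36, 25, 22, 12 bp.

88, 61, 36, 25, 22, 12 bp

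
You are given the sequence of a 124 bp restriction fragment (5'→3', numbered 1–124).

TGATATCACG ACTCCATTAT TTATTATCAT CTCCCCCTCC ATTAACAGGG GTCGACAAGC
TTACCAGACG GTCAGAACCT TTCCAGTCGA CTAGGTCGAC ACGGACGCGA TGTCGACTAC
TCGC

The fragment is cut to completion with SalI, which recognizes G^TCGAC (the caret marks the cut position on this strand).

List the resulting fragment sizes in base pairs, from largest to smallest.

SalI sites (GTCGAC) start at positions 51, 86, 95, 112.
SalI cuts after the first base of each site, so after positions 51, 86, 95, 112.
Linear molecule, 4 cuts → 5 fragments:
  1–51 → 51 bp
  52–86 → 35 bp
  87–95 → 9 bp
  96–112 → 17 bp
  113–124 → 12 bp
Sorted largest to smallest: 51, 35, 17, 12, 9 bp.

51, 35, 17, 12, 9 bp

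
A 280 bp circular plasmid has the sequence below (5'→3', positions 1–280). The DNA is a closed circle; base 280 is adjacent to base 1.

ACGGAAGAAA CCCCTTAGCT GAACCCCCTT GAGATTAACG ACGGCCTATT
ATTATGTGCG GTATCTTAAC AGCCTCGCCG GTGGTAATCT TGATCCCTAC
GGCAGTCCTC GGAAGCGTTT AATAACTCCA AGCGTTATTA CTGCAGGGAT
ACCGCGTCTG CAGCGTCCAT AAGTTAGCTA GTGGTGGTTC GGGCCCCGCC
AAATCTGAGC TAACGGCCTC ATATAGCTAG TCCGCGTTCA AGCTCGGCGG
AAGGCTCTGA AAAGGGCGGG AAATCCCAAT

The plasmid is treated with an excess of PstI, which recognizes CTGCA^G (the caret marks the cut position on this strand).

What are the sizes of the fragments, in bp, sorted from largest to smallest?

PstI sites (CTGCAG) start at positions 141, 158.
PstI cuts after base 5 of each site (before the last base), so after positions 145, 162.
Circular molecule, 2 cuts → 2 fragments:
  146–162 → 17 bp
  163–280 then 1–145 → 118 + 145 = 263 bp
Sorted largest to smallest: 263, 17 bp.

263, 17 bp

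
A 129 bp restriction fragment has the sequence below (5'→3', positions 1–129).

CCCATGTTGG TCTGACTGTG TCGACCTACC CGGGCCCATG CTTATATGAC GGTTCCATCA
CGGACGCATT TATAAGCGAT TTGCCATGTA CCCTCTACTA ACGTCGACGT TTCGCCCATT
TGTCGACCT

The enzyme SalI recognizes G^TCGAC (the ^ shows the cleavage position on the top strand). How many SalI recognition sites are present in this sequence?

3

GTCGAC occurs starting at positions 20, 103, 122.
SalI cuts at 3 sites.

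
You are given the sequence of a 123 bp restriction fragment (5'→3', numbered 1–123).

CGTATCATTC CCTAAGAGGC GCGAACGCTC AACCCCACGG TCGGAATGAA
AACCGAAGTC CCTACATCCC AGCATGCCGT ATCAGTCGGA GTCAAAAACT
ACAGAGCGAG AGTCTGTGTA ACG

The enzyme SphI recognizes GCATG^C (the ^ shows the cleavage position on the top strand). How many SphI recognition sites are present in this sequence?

GCATGC occurs starting at position 72.
SphI cuts at 1 site.

1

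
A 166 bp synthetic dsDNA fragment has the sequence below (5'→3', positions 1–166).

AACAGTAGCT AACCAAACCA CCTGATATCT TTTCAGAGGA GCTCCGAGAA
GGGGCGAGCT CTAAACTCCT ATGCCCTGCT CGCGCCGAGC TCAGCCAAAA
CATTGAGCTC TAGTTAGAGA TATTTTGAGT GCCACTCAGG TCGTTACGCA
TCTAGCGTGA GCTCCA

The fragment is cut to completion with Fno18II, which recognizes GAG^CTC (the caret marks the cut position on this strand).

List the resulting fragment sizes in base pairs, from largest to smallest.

54, 41, 31, 18, 17, 5 bp

Fno18II sites (GAGCTC) start at positions 39, 56, 87, 105, 159.
Fno18II cuts after base 3 of each site, so after positions 41, 58, 89, 107, 161.
Linear molecule, 5 cuts → 6 fragments:
  1–41 → 41 bp
  42–58 → 17 bp
  59–89 → 31 bp
  90–107 → 18 bp
  108–161 → 54 bp
  162–166 → 5 bp
Sorted largest to smallest: 54, 41, 31, 18, 17, 5 bp.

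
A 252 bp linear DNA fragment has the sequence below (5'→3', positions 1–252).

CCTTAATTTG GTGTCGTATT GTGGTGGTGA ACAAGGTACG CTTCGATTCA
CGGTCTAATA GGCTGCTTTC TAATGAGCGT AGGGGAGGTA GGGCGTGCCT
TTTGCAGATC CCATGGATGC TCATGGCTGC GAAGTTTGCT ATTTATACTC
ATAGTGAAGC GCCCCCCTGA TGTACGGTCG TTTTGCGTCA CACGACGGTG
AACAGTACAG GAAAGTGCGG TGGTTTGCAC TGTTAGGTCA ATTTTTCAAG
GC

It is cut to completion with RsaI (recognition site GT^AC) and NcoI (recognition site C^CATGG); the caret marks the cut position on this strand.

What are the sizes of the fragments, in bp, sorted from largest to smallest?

74, 62, 46, 37, 33 bp

RsaI sites (GTAC) start at positions 36, 172, 205.
RsaI cuts after base 2 of each site, so after positions 37, 173, 206.
The NcoI site (CCATGG) starts at position 111.
NcoI cuts after the first base of each site, so after position 111.
Combined cut positions: 37, 111, 173, 206.
Linear molecule, 4 cuts → 5 fragments:
  1–37 → 37 bp
  38–111 → 74 bp
  112–173 → 62 bp
  174–206 → 33 bp
  207–252 → 46 bp
Sorted largest to smallest: 74, 62, 46, 37, 33 bp.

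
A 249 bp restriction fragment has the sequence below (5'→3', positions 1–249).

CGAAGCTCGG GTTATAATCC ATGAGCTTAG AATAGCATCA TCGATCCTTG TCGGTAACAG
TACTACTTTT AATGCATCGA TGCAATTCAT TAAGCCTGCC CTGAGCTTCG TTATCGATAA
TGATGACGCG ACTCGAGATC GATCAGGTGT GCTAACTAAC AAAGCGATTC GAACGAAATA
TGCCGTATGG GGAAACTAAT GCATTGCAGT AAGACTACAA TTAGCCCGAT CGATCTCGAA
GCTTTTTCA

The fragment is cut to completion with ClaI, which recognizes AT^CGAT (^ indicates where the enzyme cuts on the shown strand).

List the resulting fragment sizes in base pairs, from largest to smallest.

ClaI sites (ATCGAT) start at positions 40, 76, 113, 138, 229.
ClaI cuts after base 2 of each site, so after positions 41, 77, 114, 139, 230.
Linear molecule, 5 cuts → 6 fragments:
  1–41 → 41 bp
  42–77 → 36 bp
  78–114 → 37 bp
  115–139 → 25 bp
  140–230 → 91 bp
  231–249 → 19 bp
Sorted largest to smallest: 91, 41, 37, 36, 25, 19 bp.

91, 41, 37, 36, 25, 19 bp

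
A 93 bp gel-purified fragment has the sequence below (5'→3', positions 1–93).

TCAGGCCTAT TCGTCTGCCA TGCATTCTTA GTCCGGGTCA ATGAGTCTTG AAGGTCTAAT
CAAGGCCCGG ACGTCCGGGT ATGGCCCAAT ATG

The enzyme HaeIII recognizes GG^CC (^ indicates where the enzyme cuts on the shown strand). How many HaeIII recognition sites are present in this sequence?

GGCC occurs starting at positions 4, 64, 83.
HaeIII cuts at 3 sites.

3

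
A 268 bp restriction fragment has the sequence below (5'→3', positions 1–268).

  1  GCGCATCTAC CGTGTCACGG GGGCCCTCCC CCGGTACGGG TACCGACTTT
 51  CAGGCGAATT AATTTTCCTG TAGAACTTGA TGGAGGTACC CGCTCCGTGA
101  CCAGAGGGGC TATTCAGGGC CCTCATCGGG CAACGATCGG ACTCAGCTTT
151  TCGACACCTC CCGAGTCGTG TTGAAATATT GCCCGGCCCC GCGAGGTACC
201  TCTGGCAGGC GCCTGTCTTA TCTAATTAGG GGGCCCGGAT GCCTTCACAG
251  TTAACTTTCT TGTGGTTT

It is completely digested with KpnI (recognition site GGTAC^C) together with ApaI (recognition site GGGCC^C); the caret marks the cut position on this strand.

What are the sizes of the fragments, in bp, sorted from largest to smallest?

78, 46, 36, 33, 32, 25, 18 bp

KpnI sites (GGTACC) start at positions 39, 85, 195.
KpnI cuts after base 5 of each site (before the last base), so after positions 43, 89, 199.
ApaI sites (GGGCCC) start at positions 21, 117, 231.
ApaI cuts after base 5 of each site (before the last base), so after positions 25, 121, 235.
Combined cut positions: 25, 43, 89, 121, 199, 235.
Linear molecule, 6 cuts → 7 fragments:
  1–25 → 25 bp
  26–43 → 18 bp
  44–89 → 46 bp
  90–121 → 32 bp
  122–199 → 78 bp
  200–235 → 36 bp
  236–268 → 33 bp
Sorted largest to smallest: 78, 46, 36, 33, 32, 25, 18 bp.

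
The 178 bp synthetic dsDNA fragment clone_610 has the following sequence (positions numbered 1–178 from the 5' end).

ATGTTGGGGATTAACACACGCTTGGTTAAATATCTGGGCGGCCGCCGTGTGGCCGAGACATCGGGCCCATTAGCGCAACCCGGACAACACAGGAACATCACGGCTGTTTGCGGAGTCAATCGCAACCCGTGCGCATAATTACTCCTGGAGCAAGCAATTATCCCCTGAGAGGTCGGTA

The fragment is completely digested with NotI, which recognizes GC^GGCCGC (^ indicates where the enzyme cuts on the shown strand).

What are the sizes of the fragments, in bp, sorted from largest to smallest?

139, 39 bp

The NotI site (GCGGCCGC) starts at position 38.
NotI cuts after base 2 of each site, so after position 39.
Linear molecule, 1 cut → 2 fragments:
  1–39 → 39 bp
  40–178 → 139 bp
Sorted largest to smallest: 139, 39 bp.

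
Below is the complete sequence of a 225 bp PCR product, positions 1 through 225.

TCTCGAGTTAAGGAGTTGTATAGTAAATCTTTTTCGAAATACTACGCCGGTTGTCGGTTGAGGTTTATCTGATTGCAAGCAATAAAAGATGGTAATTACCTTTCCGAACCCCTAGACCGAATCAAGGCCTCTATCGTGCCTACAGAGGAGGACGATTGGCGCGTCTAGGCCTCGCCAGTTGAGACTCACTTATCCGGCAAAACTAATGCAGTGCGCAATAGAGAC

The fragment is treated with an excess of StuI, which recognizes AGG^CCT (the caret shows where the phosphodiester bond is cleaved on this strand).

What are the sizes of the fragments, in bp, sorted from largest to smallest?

127, 56, 42 bp

StuI sites (AGGCCT) start at positions 125, 167.
StuI cuts after base 3 of each site, so after positions 127, 169.
Linear molecule, 2 cuts → 3 fragments:
  1–127 → 127 bp
  128–169 → 42 bp
  170–225 → 56 bp
Sorted largest to smallest: 127, 56, 42 bp.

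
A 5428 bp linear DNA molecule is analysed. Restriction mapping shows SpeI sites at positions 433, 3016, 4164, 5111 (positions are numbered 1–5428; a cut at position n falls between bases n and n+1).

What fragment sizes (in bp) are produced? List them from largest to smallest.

Linear molecule, 4 cuts → 5 fragments:
  433 − 0 = 433 bp
  3016 − 433 = 2583 bp
  4164 − 3016 = 1148 bp
  5111 − 4164 = 947 bp
  5428 − 5111 = 317 bp
Sorted largest to smallest: 2583, 1148, 947, 433, 317 bp.

2583, 1148, 947, 433, 317 bp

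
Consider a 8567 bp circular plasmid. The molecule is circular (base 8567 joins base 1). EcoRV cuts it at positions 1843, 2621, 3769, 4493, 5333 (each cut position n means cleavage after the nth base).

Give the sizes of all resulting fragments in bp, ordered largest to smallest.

Circular molecule, 5 cuts → 5 fragments:
  2621 − 1843 = 778 bp
  3769 − 2621 = 1148 bp
  4493 − 3769 = 724 bp
  5333 − 4493 = 840 bp
  wrap: 8567 − 5333 + 1843 = 5077 bp
Sorted largest to smallest: 5077, 1148, 840, 778, 724 bp.

5077, 1148, 840, 778, 724 bp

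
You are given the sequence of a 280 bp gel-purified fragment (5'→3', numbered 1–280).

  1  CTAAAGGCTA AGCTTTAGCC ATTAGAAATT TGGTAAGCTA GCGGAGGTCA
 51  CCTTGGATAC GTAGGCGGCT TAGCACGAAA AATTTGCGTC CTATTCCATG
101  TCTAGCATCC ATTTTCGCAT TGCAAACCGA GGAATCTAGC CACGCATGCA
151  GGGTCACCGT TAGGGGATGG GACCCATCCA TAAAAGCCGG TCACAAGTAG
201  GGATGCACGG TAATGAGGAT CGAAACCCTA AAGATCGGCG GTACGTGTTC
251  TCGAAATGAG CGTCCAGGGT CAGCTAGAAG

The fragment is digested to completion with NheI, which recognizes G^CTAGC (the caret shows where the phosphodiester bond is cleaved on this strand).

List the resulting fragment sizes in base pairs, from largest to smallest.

The NheI site (GCTAGC) starts at position 37.
NheI cuts after the first base of each site, so after position 37.
Linear molecule, 1 cut → 2 fragments:
  1–37 → 37 bp
  38–280 → 243 bp
Sorted largest to smallest: 243, 37 bp.

243, 37 bp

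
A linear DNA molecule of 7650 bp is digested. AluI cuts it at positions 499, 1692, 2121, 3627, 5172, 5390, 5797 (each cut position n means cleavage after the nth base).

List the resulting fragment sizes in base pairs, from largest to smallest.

Linear molecule, 7 cuts → 8 fragments:
  499 − 0 = 499 bp
  1692 − 499 = 1193 bp
  2121 − 1692 = 429 bp
  3627 − 2121 = 1506 bp
  5172 − 3627 = 1545 bp
  5390 − 5172 = 218 bp
  5797 − 5390 = 407 bp
  7650 − 5797 = 1853 bp
Sorted largest to smallest: 1853, 1545, 1506, 1193, 499, 429, 407, 218 bp.

1853, 1545, 1506, 1193, 499, 429, 407, 218 bp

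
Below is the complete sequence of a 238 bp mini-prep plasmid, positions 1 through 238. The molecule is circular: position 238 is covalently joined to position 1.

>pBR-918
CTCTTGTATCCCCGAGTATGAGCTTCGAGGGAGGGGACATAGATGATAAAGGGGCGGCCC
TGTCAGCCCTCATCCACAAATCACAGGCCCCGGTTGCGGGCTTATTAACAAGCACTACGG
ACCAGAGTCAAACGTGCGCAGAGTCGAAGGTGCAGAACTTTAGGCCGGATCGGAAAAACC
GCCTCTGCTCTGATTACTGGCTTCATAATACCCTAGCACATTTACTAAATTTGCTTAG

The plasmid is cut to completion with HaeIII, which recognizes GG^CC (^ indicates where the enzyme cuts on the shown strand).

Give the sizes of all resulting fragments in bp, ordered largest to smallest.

131, 77, 30 bp

HaeIII sites (GGCC) start at positions 56, 86, 163.
HaeIII cuts after base 2 of each site, so after positions 57, 87, 164.
Circular molecule, 3 cuts → 3 fragments:
  58–87 → 30 bp
  88–164 → 77 bp
  165–238 then 1–57 → 74 + 57 = 131 bp
Sorted largest to smallest: 131, 77, 30 bp.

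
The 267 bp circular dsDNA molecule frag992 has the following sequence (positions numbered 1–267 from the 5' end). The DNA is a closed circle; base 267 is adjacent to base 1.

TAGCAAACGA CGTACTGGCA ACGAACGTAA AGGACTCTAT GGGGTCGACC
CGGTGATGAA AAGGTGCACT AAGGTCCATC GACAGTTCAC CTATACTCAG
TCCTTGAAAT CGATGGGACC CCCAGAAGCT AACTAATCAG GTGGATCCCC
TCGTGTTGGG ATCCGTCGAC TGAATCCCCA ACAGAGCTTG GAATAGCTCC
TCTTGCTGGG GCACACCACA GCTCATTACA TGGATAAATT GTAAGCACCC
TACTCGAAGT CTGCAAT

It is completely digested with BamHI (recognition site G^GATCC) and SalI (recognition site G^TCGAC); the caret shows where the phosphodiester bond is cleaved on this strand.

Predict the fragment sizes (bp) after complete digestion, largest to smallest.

146, 99, 16, 6 bp

BamHI sites (GGATCC) start at positions 143, 159.
BamHI cuts after the first base of each site, so after positions 143, 159.
SalI sites (GTCGAC) start at positions 44, 165.
SalI cuts after the first base of each site, so after positions 44, 165.
Combined cut positions: 44, 143, 159, 165.
Circular molecule, 4 cuts → 4 fragments:
  45–143 → 99 bp
  144–159 → 16 bp
  160–165 → 6 bp
  166–267 then 1–44 → 102 + 44 = 146 bp
Sorted largest to smallest: 146, 99, 16, 6 bp.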